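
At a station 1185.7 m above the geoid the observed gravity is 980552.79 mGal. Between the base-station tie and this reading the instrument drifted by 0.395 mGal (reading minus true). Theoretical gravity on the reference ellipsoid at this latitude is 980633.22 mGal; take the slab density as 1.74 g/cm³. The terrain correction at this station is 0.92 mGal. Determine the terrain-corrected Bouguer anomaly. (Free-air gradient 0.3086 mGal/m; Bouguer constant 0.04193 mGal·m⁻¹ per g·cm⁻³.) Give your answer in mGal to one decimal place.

199.5

Drift-corrected reading = 980552.79 − (0.395) = 980552.395 mGal
Free-air correction = 0.3086 × 1185.7 = 365.91 mGal
Free-air anomaly = 980552.395 − 980633.22 + (365.91) = 285.085 mGal
Bouguer slab correction = 0.04193 × 1.74 × 1185.7 = 86.51 mGal
Simple Bouguer anomaly = 285.085 − (86.51) = 198.575 mGal
Complete Bouguer anomaly = 198.575 + 0.92 = 199.495 mGal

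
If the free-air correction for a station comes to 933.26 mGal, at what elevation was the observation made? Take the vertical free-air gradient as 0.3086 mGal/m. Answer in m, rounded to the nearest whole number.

3024

h = 933.26 / 0.3086 = 3024.17 m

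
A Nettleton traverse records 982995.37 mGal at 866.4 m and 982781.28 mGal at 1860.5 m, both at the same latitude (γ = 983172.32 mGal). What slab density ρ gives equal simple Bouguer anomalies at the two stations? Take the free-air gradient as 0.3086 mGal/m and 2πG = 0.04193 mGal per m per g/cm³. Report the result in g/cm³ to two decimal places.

Δg_obs = 982781.28 − 982995.37 = -214.09 mGal over Δh = 1860.5 − 866.4 = 994.1 m
Equal Bouguer anomalies ⇒ Δg_obs + (0.3086 − 0.04193ρ)·Δh = 0
0.3086 − 0.04193ρ = −Δg_obs/Δh = 0.21536
ρ = (0.3086 − 0.21536) / 0.04193 = 2.22 g/cm³

2.22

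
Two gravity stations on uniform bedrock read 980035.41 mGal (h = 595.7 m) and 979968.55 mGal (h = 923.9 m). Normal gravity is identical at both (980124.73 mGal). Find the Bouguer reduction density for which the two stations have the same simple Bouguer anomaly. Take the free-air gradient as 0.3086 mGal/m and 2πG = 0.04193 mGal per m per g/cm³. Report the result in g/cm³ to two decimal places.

Δg_obs = 979968.55 − 980035.41 = -66.86 mGal over Δh = 923.9 − 595.7 = 328.2 m
Equal Bouguer anomalies ⇒ Δg_obs + (0.3086 − 0.04193ρ)·Δh = 0
0.3086 − 0.04193ρ = −Δg_obs/Δh = 0.20372
ρ = (0.3086 − 0.20372) / 0.04193 = 2.50 g/cm³

2.50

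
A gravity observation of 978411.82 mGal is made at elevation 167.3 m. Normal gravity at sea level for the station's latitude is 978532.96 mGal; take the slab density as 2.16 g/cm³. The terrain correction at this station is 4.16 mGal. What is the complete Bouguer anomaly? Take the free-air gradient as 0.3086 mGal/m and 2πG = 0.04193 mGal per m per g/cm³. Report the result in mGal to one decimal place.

Free-air correction = 0.3086 × 167.3 = 51.63 mGal
Free-air anomaly = 978411.82 − 978532.96 + (51.63) = -69.51 mGal
Bouguer slab correction = 0.04193 × 2.16 × 167.3 = 15.15 mGal
Simple Bouguer anomaly = -69.51 − (15.15) = -84.66 mGal
Complete Bouguer anomaly = -84.66 + 4.16 = -80.50 mGal

-80.5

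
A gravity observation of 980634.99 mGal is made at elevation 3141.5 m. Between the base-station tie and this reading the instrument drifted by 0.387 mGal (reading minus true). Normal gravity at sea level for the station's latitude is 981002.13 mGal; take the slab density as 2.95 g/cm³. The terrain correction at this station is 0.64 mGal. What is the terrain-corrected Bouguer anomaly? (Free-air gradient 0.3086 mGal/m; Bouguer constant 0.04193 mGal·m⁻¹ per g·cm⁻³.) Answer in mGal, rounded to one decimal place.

Drift-corrected reading = 980634.99 − (0.387) = 980634.603 mGal
Free-air correction = 0.3086 × 3141.5 = 969.47 mGal
Free-air anomaly = 980634.603 − 981002.13 + (969.47) = 601.943 mGal
Bouguer slab correction = 0.04193 × 2.95 × 3141.5 = 388.58 mGal
Simple Bouguer anomaly = 601.943 − (388.58) = 213.363 mGal
Complete Bouguer anomaly = 213.363 + 0.64 = 214.003 mGal

214.0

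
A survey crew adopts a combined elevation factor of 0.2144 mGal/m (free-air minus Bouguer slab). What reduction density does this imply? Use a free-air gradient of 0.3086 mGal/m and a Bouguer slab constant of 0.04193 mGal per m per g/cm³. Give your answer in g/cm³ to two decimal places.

2.25

0.2144 = 0.3086 − 0.04193 × ρ
ρ = (0.3086 − 0.2144) / 0.04193 = 2.25 g/cm³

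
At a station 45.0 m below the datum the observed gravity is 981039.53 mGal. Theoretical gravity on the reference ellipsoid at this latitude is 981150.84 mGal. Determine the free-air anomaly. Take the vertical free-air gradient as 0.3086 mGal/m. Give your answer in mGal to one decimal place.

Free-air correction = 0.3086 × -45.0 = -13.89 mGal
Free-air anomaly = 981039.53 − 981150.84 + (-13.89) = -125.20 mGal

-125.2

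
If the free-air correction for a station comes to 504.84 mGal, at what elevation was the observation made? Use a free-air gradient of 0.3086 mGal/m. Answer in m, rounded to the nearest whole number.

h = 504.84 / 0.3086 = 1635.90 m

1636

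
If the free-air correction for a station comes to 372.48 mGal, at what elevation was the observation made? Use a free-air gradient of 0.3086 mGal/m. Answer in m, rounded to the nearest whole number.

1207

h = 372.48 / 0.3086 = 1207.00 m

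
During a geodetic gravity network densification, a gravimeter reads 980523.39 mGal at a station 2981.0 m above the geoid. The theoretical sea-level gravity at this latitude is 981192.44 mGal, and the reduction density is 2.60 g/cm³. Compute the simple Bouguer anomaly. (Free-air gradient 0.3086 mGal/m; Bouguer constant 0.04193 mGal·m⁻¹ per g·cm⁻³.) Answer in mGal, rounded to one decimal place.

Free-air correction = 0.3086 × 2981.0 = 919.94 mGal
Free-air anomaly = 980523.39 − 981192.44 + (919.94) = 250.89 mGal
Bouguer slab correction = 0.04193 × 2.60 × 2981.0 = 324.98 mGal
Simple Bouguer anomaly = 250.89 − (324.98) = -74.09 mGal

-74.1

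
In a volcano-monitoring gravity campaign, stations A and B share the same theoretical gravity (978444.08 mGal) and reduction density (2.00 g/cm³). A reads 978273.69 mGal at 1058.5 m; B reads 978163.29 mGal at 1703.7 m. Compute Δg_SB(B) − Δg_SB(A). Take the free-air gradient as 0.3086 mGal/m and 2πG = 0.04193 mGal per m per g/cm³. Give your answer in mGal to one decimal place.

34.6

Δg_SB(A) = 978273.69 − 978444.08 + 0.3086×1058.5 − 0.04193×2.00×1058.5 = 67.50 mGal
Δg_SB(B) = 978163.29 − 978444.08 + 0.3086×1703.7 − 0.04193×2.00×1703.7 = 102.10 mGal
Difference = 102.10 − (67.50) = 34.60 mGal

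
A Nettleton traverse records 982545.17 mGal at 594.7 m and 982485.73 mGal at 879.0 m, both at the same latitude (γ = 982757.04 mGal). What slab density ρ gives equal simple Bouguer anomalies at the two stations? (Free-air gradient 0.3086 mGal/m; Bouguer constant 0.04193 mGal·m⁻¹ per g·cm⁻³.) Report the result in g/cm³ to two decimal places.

2.37

Δg_obs = 982485.73 − 982545.17 = -59.44 mGal over Δh = 879.0 − 594.7 = 284.3 m
Equal Bouguer anomalies ⇒ Δg_obs + (0.3086 − 0.04193ρ)·Δh = 0
0.3086 − 0.04193ρ = −Δg_obs/Δh = 0.20907
ρ = (0.3086 − 0.20907) / 0.04193 = 2.37 g/cm³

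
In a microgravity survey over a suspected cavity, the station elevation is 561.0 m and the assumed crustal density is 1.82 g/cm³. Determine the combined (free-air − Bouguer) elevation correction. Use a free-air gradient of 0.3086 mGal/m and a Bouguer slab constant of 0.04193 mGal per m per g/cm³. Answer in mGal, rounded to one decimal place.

Combined gradient = 0.3086 − 0.04193 × 1.82 = 0.2322874 mGal/m
Combined elevation correction = 0.2322874 × 561.0 = 130.3 mGal

130.3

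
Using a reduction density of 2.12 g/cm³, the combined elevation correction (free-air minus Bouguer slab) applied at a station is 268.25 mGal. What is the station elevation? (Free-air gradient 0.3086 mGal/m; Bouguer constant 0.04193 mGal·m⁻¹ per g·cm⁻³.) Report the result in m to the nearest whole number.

1221

Combined gradient = 0.3086 − 0.04193 × 2.12 = 0.2197084 mGal/m
h = 268.25 / 0.2197084 = 1220.94 m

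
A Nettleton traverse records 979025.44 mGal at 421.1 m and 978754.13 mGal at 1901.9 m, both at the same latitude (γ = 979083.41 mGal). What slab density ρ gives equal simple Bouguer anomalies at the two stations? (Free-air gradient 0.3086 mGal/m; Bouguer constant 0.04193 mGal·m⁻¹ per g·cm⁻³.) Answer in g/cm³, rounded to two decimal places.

Δg_obs = 978754.13 − 979025.44 = -271.31 mGal over Δh = 1901.9 − 421.1 = 1480.8 m
Equal Bouguer anomalies ⇒ Δg_obs + (0.3086 − 0.04193ρ)·Δh = 0
0.3086 − 0.04193ρ = −Δg_obs/Δh = 0.18322
ρ = (0.3086 − 0.18322) / 0.04193 = 2.99 g/cm³

2.99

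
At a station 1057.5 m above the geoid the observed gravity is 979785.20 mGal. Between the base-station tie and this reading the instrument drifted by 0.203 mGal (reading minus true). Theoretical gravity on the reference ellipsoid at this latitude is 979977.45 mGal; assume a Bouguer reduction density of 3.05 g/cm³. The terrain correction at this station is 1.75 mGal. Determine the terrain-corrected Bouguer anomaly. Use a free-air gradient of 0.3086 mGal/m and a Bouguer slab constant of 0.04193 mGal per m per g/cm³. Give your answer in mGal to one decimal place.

0.4

Drift-corrected reading = 979785.20 − (0.203) = 979784.997 mGal
Free-air correction = 0.3086 × 1057.5 = 326.34 mGal
Free-air anomaly = 979784.997 − 979977.45 + (326.34) = 133.887 mGal
Bouguer slab correction = 0.04193 × 3.05 × 1057.5 = 135.24 mGal
Simple Bouguer anomaly = 133.887 − (135.24) = -1.353 mGal
Complete Bouguer anomaly = -1.353 + 1.75 = 0.397 mGal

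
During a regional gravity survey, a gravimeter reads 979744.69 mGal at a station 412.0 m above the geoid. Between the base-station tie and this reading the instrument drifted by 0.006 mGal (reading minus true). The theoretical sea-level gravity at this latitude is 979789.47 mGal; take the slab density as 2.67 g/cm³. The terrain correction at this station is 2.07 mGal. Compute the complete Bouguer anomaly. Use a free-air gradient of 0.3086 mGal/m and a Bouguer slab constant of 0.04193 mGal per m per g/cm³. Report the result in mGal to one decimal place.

Drift-corrected reading = 979744.69 − (0.006) = 979744.684 mGal
Free-air correction = 0.3086 × 412.0 = 127.14 mGal
Free-air anomaly = 979744.684 − 979789.47 + (127.14) = 82.354 mGal
Bouguer slab correction = 0.04193 × 2.67 × 412.0 = 46.12 mGal
Simple Bouguer anomaly = 82.354 − (46.12) = 36.234 mGal
Complete Bouguer anomaly = 36.234 + 2.07 = 38.304 mGal

38.3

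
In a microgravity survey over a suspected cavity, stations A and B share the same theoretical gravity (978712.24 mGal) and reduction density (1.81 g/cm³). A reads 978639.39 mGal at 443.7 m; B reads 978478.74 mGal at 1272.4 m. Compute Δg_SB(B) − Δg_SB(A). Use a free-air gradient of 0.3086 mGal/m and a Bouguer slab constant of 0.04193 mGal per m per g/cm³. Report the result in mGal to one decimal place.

Δg_SB(A) = 978639.39 − 978712.24 + 0.3086×443.7 − 0.04193×1.81×443.7 = 30.40 mGal
Δg_SB(B) = 978478.74 − 978712.24 + 0.3086×1272.4 − 0.04193×1.81×1272.4 = 62.60 mGal
Difference = 62.60 − (30.40) = 32.20 mGal

32.2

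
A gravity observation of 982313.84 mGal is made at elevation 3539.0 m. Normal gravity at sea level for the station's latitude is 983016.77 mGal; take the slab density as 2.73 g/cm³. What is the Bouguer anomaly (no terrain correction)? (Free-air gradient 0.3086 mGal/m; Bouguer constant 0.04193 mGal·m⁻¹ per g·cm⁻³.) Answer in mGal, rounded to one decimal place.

Free-air correction = 0.3086 × 3539.0 = 1092.14 mGal
Free-air anomaly = 982313.84 − 983016.77 + (1092.14) = 389.21 mGal
Bouguer slab correction = 0.04193 × 2.73 × 3539.0 = 405.11 mGal
Simple Bouguer anomaly = 389.21 − (405.11) = -15.90 mGal

-15.9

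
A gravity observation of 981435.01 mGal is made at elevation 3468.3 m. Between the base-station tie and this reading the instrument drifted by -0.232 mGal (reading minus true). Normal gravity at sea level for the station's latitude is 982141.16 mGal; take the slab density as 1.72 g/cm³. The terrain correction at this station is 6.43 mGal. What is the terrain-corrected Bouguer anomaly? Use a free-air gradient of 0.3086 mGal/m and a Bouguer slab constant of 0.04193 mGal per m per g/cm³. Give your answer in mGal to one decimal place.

Drift-corrected reading = 981435.01 − (-0.232) = 981435.242 mGal
Free-air correction = 0.3086 × 3468.3 = 1070.32 mGal
Free-air anomaly = 981435.242 − 982141.16 + (1070.32) = 364.402 mGal
Bouguer slab correction = 0.04193 × 1.72 × 3468.3 = 250.13 mGal
Simple Bouguer anomaly = 364.402 − (250.13) = 114.272 mGal
Complete Bouguer anomaly = 114.272 + 6.43 = 120.702 mGal

120.7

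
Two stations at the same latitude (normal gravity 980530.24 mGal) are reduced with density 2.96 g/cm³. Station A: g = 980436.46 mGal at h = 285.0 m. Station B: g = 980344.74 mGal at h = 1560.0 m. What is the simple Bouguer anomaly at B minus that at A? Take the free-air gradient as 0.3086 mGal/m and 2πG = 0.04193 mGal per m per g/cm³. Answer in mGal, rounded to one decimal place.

143.5

Δg_SB(A) = 980436.46 − 980530.24 + 0.3086×285.0 − 0.04193×2.96×285.0 = -41.20 mGal
Δg_SB(B) = 980344.74 − 980530.24 + 0.3086×1560.0 − 0.04193×2.96×1560.0 = 102.30 mGal
Difference = 102.30 − (-41.20) = 143.50 mGal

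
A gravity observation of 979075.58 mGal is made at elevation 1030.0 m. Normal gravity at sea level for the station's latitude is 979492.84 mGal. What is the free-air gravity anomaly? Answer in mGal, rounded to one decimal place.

-99.4

Free-air correction = 0.3086 × 1030.0 = 317.86 mGal
Free-air anomaly = 979075.58 − 979492.84 + (317.86) = -99.40 mGal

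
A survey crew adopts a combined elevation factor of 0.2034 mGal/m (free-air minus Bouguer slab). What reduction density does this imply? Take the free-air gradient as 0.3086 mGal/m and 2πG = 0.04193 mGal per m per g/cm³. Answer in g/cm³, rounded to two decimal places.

2.51

0.2034 = 0.3086 − 0.04193 × ρ
ρ = (0.3086 − 0.2034) / 0.04193 = 2.51 g/cm³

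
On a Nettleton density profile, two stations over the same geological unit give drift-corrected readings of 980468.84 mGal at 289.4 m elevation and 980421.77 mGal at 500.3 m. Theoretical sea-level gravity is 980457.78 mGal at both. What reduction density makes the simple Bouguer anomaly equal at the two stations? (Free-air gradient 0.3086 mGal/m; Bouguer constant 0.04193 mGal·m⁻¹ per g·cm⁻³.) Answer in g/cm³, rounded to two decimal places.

Δg_obs = 980421.77 − 980468.84 = -47.07 mGal over Δh = 500.3 − 289.4 = 210.9 m
Equal Bouguer anomalies ⇒ Δg_obs + (0.3086 − 0.04193ρ)·Δh = 0
0.3086 − 0.04193ρ = −Δg_obs/Δh = 0.22319
ρ = (0.3086 − 0.22319) / 0.04193 = 2.04 g/cm³

2.04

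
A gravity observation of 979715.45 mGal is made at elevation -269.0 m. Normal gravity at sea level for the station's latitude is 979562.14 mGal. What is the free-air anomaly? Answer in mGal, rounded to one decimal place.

70.3

Free-air correction = 0.3086 × -269.0 = -83.01 mGal
Free-air anomaly = 979715.45 − 979562.14 + (-83.01) = 70.30 mGal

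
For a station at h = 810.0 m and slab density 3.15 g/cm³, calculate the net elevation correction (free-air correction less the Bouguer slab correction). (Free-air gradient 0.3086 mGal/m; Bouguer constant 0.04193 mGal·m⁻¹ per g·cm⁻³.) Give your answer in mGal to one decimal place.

Combined gradient = 0.3086 − 0.04193 × 3.15 = 0.1765205 mGal/m
Combined elevation correction = 0.1765205 × 810.0 = 143.0 mGal

143.0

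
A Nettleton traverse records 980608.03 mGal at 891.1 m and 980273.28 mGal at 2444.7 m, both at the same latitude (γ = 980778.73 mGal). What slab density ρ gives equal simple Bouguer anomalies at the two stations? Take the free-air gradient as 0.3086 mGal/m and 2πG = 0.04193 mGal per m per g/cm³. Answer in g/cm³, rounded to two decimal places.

Δg_obs = 980273.28 − 980608.03 = -334.75 mGal over Δh = 2444.7 − 891.1 = 1553.6 m
Equal Bouguer anomalies ⇒ Δg_obs + (0.3086 − 0.04193ρ)·Δh = 0
0.3086 − 0.04193ρ = −Δg_obs/Δh = 0.21547
ρ = (0.3086 − 0.21547) / 0.04193 = 2.22 g/cm³

2.22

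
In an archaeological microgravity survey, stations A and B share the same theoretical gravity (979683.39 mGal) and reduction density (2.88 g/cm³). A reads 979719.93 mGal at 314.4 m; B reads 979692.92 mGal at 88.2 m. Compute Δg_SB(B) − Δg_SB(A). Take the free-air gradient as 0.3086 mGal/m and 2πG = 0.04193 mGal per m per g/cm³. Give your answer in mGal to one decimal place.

Δg_SB(A) = 979719.93 − 979683.39 + 0.3086×314.4 − 0.04193×2.88×314.4 = 95.60 mGal
Δg_SB(B) = 979692.92 − 979683.39 + 0.3086×88.2 − 0.04193×2.88×88.2 = 26.10 mGal
Difference = 26.10 − (95.60) = -69.50 mGal

-69.5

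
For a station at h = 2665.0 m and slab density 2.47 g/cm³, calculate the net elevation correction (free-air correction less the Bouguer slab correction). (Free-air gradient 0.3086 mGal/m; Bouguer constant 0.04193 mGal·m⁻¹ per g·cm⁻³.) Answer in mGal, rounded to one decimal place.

Combined gradient = 0.3086 − 0.04193 × 2.47 = 0.2050329 mGal/m
Combined elevation correction = 0.2050329 × 2665.0 = 546.4 mGal

546.4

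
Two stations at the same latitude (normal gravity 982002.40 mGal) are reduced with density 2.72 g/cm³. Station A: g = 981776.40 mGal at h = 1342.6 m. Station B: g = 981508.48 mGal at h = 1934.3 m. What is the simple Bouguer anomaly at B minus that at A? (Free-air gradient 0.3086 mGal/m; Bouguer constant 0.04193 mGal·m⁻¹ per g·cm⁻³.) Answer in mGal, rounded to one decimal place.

-152.8

Δg_SB(A) = 981776.40 − 982002.40 + 0.3086×1342.6 − 0.04193×2.72×1342.6 = 35.20 mGal
Δg_SB(B) = 981508.48 − 982002.40 + 0.3086×1934.3 − 0.04193×2.72×1934.3 = -117.60 mGal
Difference = -117.60 − (35.20) = -152.80 mGal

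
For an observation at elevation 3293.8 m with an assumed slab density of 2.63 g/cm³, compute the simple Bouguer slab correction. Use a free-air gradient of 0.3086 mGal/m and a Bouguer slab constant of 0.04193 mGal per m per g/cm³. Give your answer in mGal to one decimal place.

363.2

Bouguer slab correction = 0.04193 × 2.63 × 3293.8 = 363.2 mGal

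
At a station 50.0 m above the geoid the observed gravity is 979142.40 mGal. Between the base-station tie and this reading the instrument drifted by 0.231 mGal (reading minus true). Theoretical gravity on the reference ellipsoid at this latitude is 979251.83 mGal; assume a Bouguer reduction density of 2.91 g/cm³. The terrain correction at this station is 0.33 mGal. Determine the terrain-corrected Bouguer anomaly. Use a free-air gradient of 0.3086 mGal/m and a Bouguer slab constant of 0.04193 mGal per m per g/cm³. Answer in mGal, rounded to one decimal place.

-100.0

Drift-corrected reading = 979142.40 − (0.231) = 979142.169 mGal
Free-air correction = 0.3086 × 50.0 = 15.43 mGal
Free-air anomaly = 979142.169 − 979251.83 + (15.43) = -94.231 mGal
Bouguer slab correction = 0.04193 × 2.91 × 50.0 = 6.10 mGal
Simple Bouguer anomaly = -94.231 − (6.10) = -100.331 mGal
Complete Bouguer anomaly = -100.331 + 0.33 = -100.001 mGal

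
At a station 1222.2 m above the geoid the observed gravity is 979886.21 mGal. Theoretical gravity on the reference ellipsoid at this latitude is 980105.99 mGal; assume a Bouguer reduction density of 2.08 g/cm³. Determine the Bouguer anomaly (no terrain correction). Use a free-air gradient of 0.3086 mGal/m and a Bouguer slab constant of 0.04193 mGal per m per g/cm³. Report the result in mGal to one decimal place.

50.8

Free-air correction = 0.3086 × 1222.2 = 377.17 mGal
Free-air anomaly = 979886.21 − 980105.99 + (377.17) = 157.39 mGal
Bouguer slab correction = 0.04193 × 2.08 × 1222.2 = 106.59 mGal
Simple Bouguer anomaly = 157.39 − (106.59) = 50.80 mGal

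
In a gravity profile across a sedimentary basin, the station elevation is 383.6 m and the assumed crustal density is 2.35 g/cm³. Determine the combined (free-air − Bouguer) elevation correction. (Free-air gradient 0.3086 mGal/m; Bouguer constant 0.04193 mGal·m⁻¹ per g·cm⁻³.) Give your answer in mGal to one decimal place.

Combined gradient = 0.3086 − 0.04193 × 2.35 = 0.2100645 mGal/m
Combined elevation correction = 0.2100645 × 383.6 = 80.6 mGal

80.6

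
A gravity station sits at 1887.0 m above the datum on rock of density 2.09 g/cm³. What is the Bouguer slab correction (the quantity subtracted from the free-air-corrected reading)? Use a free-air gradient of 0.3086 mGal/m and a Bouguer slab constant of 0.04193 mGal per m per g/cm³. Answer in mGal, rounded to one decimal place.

Bouguer slab correction = 0.04193 × 2.09 × 1887.0 = 165.4 mGal

165.4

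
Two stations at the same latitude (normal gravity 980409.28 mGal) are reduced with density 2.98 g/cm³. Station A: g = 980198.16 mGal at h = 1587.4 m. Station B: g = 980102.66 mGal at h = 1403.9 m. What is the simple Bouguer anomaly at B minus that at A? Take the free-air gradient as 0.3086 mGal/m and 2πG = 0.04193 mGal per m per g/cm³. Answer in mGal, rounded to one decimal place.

-129.2

Δg_SB(A) = 980198.16 − 980409.28 + 0.3086×1587.4 − 0.04193×2.98×1587.4 = 80.40 mGal
Δg_SB(B) = 980102.66 − 980409.28 + 0.3086×1403.9 − 0.04193×2.98×1403.9 = -48.80 mGal
Difference = -48.80 − (80.40) = -129.20 mGal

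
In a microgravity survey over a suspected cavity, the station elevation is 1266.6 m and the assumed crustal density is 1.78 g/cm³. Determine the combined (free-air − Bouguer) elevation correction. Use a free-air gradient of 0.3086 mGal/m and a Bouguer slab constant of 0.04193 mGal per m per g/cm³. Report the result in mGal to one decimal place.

Combined gradient = 0.3086 − 0.04193 × 1.78 = 0.2339646 mGal/m
Combined elevation correction = 0.2339646 × 1266.6 = 296.3 mGal

296.3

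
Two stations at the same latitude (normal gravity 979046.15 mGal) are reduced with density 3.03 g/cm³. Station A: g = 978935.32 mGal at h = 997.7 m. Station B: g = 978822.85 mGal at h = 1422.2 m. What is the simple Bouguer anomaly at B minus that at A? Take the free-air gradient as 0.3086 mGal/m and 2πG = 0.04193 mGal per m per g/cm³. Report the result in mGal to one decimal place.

-35.4

Δg_SB(A) = 978935.32 − 979046.15 + 0.3086×997.7 − 0.04193×3.03×997.7 = 70.30 mGal
Δg_SB(B) = 978822.85 − 979046.15 + 0.3086×1422.2 − 0.04193×3.03×1422.2 = 34.90 mGal
Difference = 34.90 − (70.30) = -35.40 mGal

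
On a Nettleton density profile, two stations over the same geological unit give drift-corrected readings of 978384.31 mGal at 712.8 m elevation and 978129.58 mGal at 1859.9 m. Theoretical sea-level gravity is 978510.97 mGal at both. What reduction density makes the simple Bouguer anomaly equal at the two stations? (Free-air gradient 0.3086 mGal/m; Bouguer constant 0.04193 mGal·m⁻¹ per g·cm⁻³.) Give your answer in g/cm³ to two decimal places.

2.06

Δg_obs = 978129.58 − 978384.31 = -254.73 mGal over Δh = 1859.9 − 712.8 = 1147.1 m
Equal Bouguer anomalies ⇒ Δg_obs + (0.3086 − 0.04193ρ)·Δh = 0
0.3086 − 0.04193ρ = −Δg_obs/Δh = 0.22206
ρ = (0.3086 − 0.22206) / 0.04193 = 2.06 g/cm³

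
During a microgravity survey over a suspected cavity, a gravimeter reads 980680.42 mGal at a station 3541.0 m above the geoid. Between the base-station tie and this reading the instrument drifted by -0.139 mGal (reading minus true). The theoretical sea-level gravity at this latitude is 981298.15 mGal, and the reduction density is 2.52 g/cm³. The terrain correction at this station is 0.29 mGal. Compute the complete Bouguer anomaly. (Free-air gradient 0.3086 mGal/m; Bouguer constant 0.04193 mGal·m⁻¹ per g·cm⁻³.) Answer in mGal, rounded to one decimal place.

Drift-corrected reading = 980680.42 − (-0.139) = 980680.559 mGal
Free-air correction = 0.3086 × 3541.0 = 1092.75 mGal
Free-air anomaly = 980680.559 − 981298.15 + (1092.75) = 475.159 mGal
Bouguer slab correction = 0.04193 × 2.52 × 3541.0 = 374.15 mGal
Simple Bouguer anomaly = 475.159 − (374.15) = 101.009 mGal
Complete Bouguer anomaly = 101.009 + 0.29 = 101.299 mGal

101.3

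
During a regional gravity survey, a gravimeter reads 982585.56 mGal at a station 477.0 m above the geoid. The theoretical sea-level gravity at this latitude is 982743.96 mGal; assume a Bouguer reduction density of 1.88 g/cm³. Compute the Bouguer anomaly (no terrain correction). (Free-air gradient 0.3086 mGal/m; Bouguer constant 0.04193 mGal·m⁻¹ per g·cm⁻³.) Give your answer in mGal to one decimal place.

Free-air correction = 0.3086 × 477.0 = 147.20 mGal
Free-air anomaly = 982585.56 − 982743.96 + (147.20) = -11.20 mGal
Bouguer slab correction = 0.04193 × 1.88 × 477.0 = 37.60 mGal
Simple Bouguer anomaly = -11.20 − (37.60) = -48.80 mGal

-48.8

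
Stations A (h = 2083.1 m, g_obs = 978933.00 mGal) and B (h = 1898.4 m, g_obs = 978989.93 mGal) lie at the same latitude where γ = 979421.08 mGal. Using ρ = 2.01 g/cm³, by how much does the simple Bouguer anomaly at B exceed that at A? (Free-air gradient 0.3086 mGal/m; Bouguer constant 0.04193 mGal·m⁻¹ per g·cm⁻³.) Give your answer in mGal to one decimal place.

Δg_SB(A) = 978933.00 − 979421.08 + 0.3086×2083.1 − 0.04193×2.01×2083.1 = -20.80 mGal
Δg_SB(B) = 978989.93 − 979421.08 + 0.3086×1898.4 − 0.04193×2.01×1898.4 = -5.30 mGal
Difference = -5.30 − (-20.80) = 15.50 mGal

15.5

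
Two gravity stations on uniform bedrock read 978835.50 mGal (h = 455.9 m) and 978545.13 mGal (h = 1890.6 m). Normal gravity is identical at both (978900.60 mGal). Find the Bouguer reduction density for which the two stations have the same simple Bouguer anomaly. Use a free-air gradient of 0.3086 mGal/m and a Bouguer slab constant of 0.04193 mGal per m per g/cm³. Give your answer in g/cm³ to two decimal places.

Δg_obs = 978545.13 − 978835.50 = -290.37 mGal over Δh = 1890.6 − 455.9 = 1434.7 m
Equal Bouguer anomalies ⇒ Δg_obs + (0.3086 − 0.04193ρ)·Δh = 0
0.3086 − 0.04193ρ = −Δg_obs/Δh = 0.20239
ρ = (0.3086 − 0.20239) / 0.04193 = 2.53 g/cm³

2.53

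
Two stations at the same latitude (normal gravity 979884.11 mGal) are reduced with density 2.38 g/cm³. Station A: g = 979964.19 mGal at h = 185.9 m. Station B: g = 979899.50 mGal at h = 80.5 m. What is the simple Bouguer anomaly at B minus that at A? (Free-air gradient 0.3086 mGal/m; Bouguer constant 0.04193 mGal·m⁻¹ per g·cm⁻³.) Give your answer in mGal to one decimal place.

-86.7

Δg_SB(A) = 979964.19 − 979884.11 + 0.3086×185.9 − 0.04193×2.38×185.9 = 118.90 mGal
Δg_SB(B) = 979899.50 − 979884.11 + 0.3086×80.5 − 0.04193×2.38×80.5 = 32.20 mGal
Difference = 32.20 − (118.90) = -86.70 mGal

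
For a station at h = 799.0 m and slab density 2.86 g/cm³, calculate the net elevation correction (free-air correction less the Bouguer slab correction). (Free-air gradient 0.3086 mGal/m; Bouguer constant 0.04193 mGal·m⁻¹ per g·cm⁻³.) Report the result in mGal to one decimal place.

Combined gradient = 0.3086 − 0.04193 × 2.86 = 0.1886802 mGal/m
Combined elevation correction = 0.1886802 × 799.0 = 150.8 mGal

150.8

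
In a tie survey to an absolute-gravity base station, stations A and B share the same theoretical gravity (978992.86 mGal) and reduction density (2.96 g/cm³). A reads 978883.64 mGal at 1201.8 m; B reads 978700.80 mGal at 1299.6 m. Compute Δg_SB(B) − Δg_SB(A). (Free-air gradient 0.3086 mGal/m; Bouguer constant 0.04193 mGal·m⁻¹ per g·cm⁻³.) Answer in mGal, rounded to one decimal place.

Δg_SB(A) = 978883.64 − 978992.86 + 0.3086×1201.8 − 0.04193×2.96×1201.8 = 112.50 mGal
Δg_SB(B) = 978700.80 − 978992.86 + 0.3086×1299.6 − 0.04193×2.96×1299.6 = -52.30 mGal
Difference = -52.30 − (112.50) = -164.80 mGal

-164.8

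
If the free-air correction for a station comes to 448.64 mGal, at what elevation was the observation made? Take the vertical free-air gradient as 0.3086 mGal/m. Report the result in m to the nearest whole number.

1454

h = 448.64 / 0.3086 = 1453.79 m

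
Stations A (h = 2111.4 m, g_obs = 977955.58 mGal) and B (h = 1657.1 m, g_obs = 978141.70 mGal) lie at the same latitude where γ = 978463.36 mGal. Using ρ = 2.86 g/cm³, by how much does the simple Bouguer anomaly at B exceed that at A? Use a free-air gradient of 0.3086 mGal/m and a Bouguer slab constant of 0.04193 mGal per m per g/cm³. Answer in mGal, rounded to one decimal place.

100.4

Δg_SB(A) = 977955.58 − 978463.36 + 0.3086×2111.4 − 0.04193×2.86×2111.4 = -109.40 mGal
Δg_SB(B) = 978141.70 − 978463.36 + 0.3086×1657.1 − 0.04193×2.86×1657.1 = -9.00 mGal
Difference = -9.00 − (-109.40) = 100.40 mGal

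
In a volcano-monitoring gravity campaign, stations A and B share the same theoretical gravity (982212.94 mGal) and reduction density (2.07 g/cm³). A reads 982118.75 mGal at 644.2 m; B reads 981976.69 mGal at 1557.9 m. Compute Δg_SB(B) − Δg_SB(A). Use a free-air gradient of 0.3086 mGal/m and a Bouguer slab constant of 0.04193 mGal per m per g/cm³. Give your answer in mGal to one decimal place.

Δg_SB(A) = 982118.75 − 982212.94 + 0.3086×644.2 − 0.04193×2.07×644.2 = 48.70 mGal
Δg_SB(B) = 981976.69 − 982212.94 + 0.3086×1557.9 − 0.04193×2.07×1557.9 = 109.30 mGal
Difference = 109.30 − (48.70) = 60.60 mGal

60.6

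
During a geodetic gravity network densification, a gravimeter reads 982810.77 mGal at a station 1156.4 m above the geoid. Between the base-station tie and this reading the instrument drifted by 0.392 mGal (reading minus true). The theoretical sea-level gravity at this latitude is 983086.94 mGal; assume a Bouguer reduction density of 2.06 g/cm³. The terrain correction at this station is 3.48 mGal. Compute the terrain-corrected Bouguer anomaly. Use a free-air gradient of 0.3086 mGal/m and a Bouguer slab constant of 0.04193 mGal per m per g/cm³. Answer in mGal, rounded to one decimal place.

Drift-corrected reading = 982810.77 − (0.392) = 982810.378 mGal
Free-air correction = 0.3086 × 1156.4 = 356.87 mGal
Free-air anomaly = 982810.378 − 983086.94 + (356.87) = 80.308 mGal
Bouguer slab correction = 0.04193 × 2.06 × 1156.4 = 99.88 mGal
Simple Bouguer anomaly = 80.308 − (99.88) = -19.572 mGal
Complete Bouguer anomaly = -19.572 + 3.48 = -16.092 mGal

-16.1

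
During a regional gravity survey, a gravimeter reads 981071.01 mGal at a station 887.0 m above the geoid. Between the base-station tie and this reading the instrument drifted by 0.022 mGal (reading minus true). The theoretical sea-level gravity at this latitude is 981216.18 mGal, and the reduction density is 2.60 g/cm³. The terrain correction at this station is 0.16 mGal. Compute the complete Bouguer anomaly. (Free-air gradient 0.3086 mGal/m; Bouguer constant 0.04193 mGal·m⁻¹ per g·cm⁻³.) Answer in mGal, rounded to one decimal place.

Drift-corrected reading = 981071.01 − (0.022) = 981070.988 mGal
Free-air correction = 0.3086 × 887.0 = 273.73 mGal
Free-air anomaly = 981070.988 − 981216.18 + (273.73) = 128.538 mGal
Bouguer slab correction = 0.04193 × 2.60 × 887.0 = 96.70 mGal
Simple Bouguer anomaly = 128.538 − (96.70) = 31.838 mGal
Complete Bouguer anomaly = 31.838 + 0.16 = 31.998 mGal

32.0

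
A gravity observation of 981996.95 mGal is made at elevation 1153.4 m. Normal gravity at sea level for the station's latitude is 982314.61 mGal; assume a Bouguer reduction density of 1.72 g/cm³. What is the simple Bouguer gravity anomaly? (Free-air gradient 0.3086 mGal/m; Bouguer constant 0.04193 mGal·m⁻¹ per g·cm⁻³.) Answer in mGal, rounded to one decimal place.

Free-air correction = 0.3086 × 1153.4 = 355.94 mGal
Free-air anomaly = 981996.95 − 982314.61 + (355.94) = 38.28 mGal
Bouguer slab correction = 0.04193 × 1.72 × 1153.4 = 83.18 mGal
Simple Bouguer anomaly = 38.28 − (83.18) = -44.90 mGal

-44.9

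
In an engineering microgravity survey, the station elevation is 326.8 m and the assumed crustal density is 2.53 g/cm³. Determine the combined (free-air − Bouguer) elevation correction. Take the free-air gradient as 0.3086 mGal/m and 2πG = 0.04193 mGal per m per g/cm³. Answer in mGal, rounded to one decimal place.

Combined gradient = 0.3086 − 0.04193 × 2.53 = 0.2025171 mGal/m
Combined elevation correction = 0.2025171 × 326.8 = 66.2 mGal

66.2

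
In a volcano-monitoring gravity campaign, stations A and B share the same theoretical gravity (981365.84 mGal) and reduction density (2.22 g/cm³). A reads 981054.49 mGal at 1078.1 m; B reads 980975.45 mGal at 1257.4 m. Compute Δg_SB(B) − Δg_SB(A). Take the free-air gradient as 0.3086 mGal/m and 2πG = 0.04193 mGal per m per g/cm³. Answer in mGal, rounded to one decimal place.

-40.4

Δg_SB(A) = 981054.49 − 981365.84 + 0.3086×1078.1 − 0.04193×2.22×1078.1 = -79.00 mGal
Δg_SB(B) = 980975.45 − 981365.84 + 0.3086×1257.4 − 0.04193×2.22×1257.4 = -119.40 mGal
Difference = -119.40 − (-79.00) = -40.40 mGal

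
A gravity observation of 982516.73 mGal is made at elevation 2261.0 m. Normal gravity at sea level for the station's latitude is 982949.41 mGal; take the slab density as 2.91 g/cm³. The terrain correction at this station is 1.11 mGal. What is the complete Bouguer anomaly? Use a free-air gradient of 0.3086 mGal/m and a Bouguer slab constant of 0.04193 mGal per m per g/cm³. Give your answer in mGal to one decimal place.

-9.7

Free-air correction = 0.3086 × 2261.0 = 697.74 mGal
Free-air anomaly = 982516.73 − 982949.41 + (697.74) = 265.06 mGal
Bouguer slab correction = 0.04193 × 2.91 × 2261.0 = 275.88 mGal
Simple Bouguer anomaly = 265.06 − (275.88) = -10.82 mGal
Complete Bouguer anomaly = -10.82 + 1.11 = -9.71 mGal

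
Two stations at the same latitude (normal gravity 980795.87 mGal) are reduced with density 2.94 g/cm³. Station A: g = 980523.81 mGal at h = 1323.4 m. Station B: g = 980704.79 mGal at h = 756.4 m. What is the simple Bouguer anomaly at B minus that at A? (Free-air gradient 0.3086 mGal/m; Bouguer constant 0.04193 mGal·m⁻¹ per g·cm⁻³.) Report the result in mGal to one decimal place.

75.9

Δg_SB(A) = 980523.81 − 980795.87 + 0.3086×1323.4 − 0.04193×2.94×1323.4 = -26.80 mGal
Δg_SB(B) = 980704.79 − 980795.87 + 0.3086×756.4 − 0.04193×2.94×756.4 = 49.10 mGal
Difference = 49.10 − (-26.80) = 75.90 mGal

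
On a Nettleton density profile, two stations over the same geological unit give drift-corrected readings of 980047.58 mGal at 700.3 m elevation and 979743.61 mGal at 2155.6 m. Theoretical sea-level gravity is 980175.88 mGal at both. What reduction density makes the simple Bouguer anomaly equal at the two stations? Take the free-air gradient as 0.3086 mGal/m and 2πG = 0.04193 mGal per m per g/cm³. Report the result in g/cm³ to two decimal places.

2.38

Δg_obs = 979743.61 − 980047.58 = -303.97 mGal over Δh = 2155.6 − 700.3 = 1455.3 m
Equal Bouguer anomalies ⇒ Δg_obs + (0.3086 − 0.04193ρ)·Δh = 0
0.3086 − 0.04193ρ = −Δg_obs/Δh = 0.20887
ρ = (0.3086 − 0.20887) / 0.04193 = 2.38 g/cm³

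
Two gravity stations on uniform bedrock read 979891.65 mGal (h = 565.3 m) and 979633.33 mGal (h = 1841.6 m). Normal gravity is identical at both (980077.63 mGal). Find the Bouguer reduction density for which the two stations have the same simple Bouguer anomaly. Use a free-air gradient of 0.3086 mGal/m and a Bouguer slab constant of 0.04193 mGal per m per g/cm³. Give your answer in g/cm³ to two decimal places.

Δg_obs = 979633.33 − 979891.65 = -258.32 mGal over Δh = 1841.6 − 565.3 = 1276.3 m
Equal Bouguer anomalies ⇒ Δg_obs + (0.3086 − 0.04193ρ)·Δh = 0
0.3086 − 0.04193ρ = −Δg_obs/Δh = 0.20240
ρ = (0.3086 − 0.20240) / 0.04193 = 2.53 g/cm³

2.53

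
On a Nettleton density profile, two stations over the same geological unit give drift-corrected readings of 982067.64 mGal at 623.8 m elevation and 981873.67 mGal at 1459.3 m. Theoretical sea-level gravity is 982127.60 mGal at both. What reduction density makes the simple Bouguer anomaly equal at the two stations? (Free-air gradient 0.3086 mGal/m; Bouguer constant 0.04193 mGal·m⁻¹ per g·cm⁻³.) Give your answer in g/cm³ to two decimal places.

Δg_obs = 981873.67 − 982067.64 = -193.97 mGal over Δh = 1459.3 − 623.8 = 835.5 m
Equal Bouguer anomalies ⇒ Δg_obs + (0.3086 − 0.04193ρ)·Δh = 0
0.3086 − 0.04193ρ = −Δg_obs/Δh = 0.23216
ρ = (0.3086 − 0.23216) / 0.04193 = 1.82 g/cm³

1.82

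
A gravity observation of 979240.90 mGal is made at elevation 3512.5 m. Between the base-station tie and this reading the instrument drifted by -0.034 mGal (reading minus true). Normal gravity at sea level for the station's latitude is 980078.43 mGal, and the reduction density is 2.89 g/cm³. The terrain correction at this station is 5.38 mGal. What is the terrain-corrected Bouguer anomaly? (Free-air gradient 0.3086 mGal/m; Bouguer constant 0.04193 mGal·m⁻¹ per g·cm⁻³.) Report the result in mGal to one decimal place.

Drift-corrected reading = 979240.90 − (-0.034) = 979240.934 mGal
Free-air correction = 0.3086 × 3512.5 = 1083.96 mGal
Free-air anomaly = 979240.934 − 980078.43 + (1083.96) = 246.464 mGal
Bouguer slab correction = 0.04193 × 2.89 × 3512.5 = 425.64 mGal
Simple Bouguer anomaly = 246.464 − (425.64) = -179.176 mGal
Complete Bouguer anomaly = -179.176 + 5.38 = -173.796 mGal

-173.8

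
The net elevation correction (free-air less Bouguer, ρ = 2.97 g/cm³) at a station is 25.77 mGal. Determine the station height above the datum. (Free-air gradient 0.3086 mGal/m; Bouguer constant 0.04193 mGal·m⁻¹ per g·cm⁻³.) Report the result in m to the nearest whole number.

Combined gradient = 0.3086 − 0.04193 × 2.97 = 0.1840679 mGal/m
h = 25.77 / 0.1840679 = 140.00 m

140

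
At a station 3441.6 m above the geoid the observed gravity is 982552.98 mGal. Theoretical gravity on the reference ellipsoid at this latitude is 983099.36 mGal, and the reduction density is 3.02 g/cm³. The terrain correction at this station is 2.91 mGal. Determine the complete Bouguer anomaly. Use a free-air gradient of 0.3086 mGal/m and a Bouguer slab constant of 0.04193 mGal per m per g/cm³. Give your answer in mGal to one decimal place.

Free-air correction = 0.3086 × 3441.6 = 1062.08 mGal
Free-air anomaly = 982552.98 − 983099.36 + (1062.08) = 515.70 mGal
Bouguer slab correction = 0.04193 × 3.02 × 3441.6 = 435.80 mGal
Simple Bouguer anomaly = 515.70 − (435.80) = 79.90 mGal
Complete Bouguer anomaly = 79.90 + 2.91 = 82.81 mGal

82.8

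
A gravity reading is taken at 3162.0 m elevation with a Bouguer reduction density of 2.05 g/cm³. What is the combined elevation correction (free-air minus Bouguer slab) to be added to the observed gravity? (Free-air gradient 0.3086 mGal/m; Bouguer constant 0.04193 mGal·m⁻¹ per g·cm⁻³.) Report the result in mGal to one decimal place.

Combined gradient = 0.3086 − 0.04193 × 2.05 = 0.2226435 mGal/m
Combined elevation correction = 0.2226435 × 3162.0 = 704.0 mGal

704.0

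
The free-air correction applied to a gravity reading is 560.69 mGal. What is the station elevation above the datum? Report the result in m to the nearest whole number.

1817

h = 560.69 / 0.3086 = 1816.88 m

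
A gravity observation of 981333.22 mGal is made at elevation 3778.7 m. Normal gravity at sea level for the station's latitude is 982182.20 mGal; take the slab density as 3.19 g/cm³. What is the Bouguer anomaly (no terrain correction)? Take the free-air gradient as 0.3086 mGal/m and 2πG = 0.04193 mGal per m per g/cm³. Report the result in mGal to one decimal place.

Free-air correction = 0.3086 × 3778.7 = 1166.11 mGal
Free-air anomaly = 981333.22 − 982182.20 + (1166.11) = 317.13 mGal
Bouguer slab correction = 0.04193 × 3.19 × 3778.7 = 505.43 mGal
Simple Bouguer anomaly = 317.13 − (505.43) = -188.30 mGal

-188.3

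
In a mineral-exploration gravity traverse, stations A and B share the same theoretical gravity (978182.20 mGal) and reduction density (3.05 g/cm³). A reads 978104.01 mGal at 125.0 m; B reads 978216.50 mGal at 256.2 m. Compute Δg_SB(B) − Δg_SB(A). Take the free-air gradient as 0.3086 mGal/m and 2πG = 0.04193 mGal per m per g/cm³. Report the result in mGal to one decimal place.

Δg_SB(A) = 978104.01 − 978182.20 + 0.3086×125.0 − 0.04193×3.05×125.0 = -55.60 mGal
Δg_SB(B) = 978216.50 − 978182.20 + 0.3086×256.2 − 0.04193×3.05×256.2 = 80.60 mGal
Difference = 80.60 − (-55.60) = 136.20 mGal

136.2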